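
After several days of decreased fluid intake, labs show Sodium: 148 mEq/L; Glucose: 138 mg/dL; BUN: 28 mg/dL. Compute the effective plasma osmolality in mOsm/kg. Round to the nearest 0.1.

303.7 mOsm/kg

Effective osmolality excludes urea (freely permeant across cell membranes):
2·Na + glucose/18
= 2·148 + 138/18
= 296 + 7.67
= 303.67 mOsm/kg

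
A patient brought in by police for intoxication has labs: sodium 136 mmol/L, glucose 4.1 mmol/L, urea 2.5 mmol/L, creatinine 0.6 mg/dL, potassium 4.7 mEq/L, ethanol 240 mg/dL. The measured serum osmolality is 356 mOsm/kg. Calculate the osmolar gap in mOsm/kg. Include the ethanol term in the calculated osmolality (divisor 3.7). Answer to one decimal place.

Calculated osmolality = 2·Na + glucose + urea + ethanol/3.7
= 2·136 + 4.1 + 2.5 + 240/3.7
= 272 + 4.10 + 2.50 + 64.86
= 343.46 mOsm/kg ≈ 343.5 mOsm/kg
Osmolar gap = measured − calculated = 356 − 343.5 = 12.5 mOsm/kg

12.5 mOsm/kg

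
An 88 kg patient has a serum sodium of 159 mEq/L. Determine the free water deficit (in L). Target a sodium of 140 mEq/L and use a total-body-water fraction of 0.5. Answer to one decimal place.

TBW = 0.5 · 88 = 44 L
Free water deficit = TBW · (Na/140 − 1)
= 44 · (159/140 − 1)
= 44 · 0.1357
= 5.97 L

6.0 L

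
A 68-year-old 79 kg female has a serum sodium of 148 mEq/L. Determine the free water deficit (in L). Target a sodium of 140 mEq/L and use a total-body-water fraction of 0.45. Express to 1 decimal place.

TBW = 0.45 · 79 = 35.55 L
Free water deficit = TBW · (Na/140 − 1)
= 35.55 · (148/140 − 1)
= 35.55 · 0.0571
= 2.03 L

2.0 L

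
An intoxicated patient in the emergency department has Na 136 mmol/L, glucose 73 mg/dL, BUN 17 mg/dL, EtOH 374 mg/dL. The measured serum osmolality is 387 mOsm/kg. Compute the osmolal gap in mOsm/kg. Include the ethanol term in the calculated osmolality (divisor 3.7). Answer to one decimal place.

Calculated osmolality = 2·Na + glucose/18 + BUN/2.8 + ethanol/3.7
= 2·136 + 73/18 + 17/2.8 + 374/3.7
= 272 + 4.06 + 6.07 + 101.08
= 383.21 mOsm/kg ≈ 383.2 mOsm/kg
Osmolar gap = measured − calculated = 387 − 383.2 = 3.8 mOsm/kg

3.8 mOsm/kg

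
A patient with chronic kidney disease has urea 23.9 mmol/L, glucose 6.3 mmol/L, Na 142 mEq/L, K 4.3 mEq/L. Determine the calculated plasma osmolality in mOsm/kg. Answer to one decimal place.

Calculated osmolality = 2·Na + glucose + urea
= 2·142 + 6.3 + 23.9
= 284 + 6.30 + 23.90
= 314.2 mOsm/kg

314.2 mOsm/kg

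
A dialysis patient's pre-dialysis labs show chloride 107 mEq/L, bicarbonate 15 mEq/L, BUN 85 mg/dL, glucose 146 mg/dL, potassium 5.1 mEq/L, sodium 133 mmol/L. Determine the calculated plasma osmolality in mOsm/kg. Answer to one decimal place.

Calculated osmolality = 2·Na + glucose/18 + BUN/2.8
= 2·133 + 146/18 + 85/2.8
= 266 + 8.11 + 30.36
= 304.47 mOsm/kg

304.5 mOsm/kg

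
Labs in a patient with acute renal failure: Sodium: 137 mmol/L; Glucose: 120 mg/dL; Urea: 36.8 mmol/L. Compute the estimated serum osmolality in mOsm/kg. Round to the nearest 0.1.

317.5 mOsm/kg

Calculated osmolality = 2·Na + glucose/18 + urea
= 2·137 + 120/18 + 36.8
= 274 + 6.67 + 36.80
= 317.47 mOsm/kg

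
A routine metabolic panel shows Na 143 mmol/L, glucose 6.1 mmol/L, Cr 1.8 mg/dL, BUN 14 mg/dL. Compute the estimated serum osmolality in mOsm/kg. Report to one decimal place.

297.1 mOsm/kg

Calculated osmolality = 2·Na + glucose + BUN/2.8
= 2·143 + 6.1 + 14/2.8
= 286 + 6.10 + 5
= 297.1 mOsm/kg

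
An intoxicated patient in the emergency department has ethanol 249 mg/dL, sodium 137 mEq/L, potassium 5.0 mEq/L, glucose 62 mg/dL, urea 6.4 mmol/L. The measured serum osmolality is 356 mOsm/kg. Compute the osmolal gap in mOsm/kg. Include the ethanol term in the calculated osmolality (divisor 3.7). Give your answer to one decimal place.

4.9 mOsm/kg

Calculated osmolality = 2·Na + glucose/18 + urea + ethanol/3.7
= 2·137 + 62/18 + 6.4 + 249/3.7
= 274 + 3.44 + 6.40 + 67.30
= 351.14 mOsm/kg ≈ 351.1 mOsm/kg
Osmolar gap = measured − calculated = 356 − 351.1 = 4.9 mOsm/kg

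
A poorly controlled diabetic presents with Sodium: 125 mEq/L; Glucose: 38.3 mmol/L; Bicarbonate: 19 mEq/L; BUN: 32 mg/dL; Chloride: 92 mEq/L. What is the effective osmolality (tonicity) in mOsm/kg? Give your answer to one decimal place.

288.3 mOsm/kg

Effective osmolality excludes urea (freely permeant across cell membranes):
2·Na + glucose
= 2·125 + 38.3
= 250 + 38.3
= 288.3 mOsm/kg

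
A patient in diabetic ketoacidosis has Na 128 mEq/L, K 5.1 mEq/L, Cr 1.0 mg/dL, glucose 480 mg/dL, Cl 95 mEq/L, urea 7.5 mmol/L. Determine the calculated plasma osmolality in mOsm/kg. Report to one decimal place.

Calculated osmolality = 2·Na + glucose/18 + urea
= 2·128 + 480/18 + 7.5
= 256 + 26.67 + 7.50
= 290.17 mOsm/kg

290.2 mOsm/kg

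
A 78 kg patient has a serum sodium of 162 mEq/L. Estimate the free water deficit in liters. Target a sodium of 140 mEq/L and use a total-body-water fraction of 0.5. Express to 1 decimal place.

TBW = 0.5 · 78 = 39 L
Free water deficit = TBW · (Na/140 − 1)
= 39 · (162/140 − 1)
= 39 · 0.1571
= 6.13 L

6.1 L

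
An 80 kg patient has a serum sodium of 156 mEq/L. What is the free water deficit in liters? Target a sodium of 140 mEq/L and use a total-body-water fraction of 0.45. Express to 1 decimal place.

TBW = 0.45 · 80 = 36 L
Free water deficit = TBW · (Na/140 − 1)
= 36 · (156/140 − 1)
= 36 · 0.1143
= 4.11 L

4.1 L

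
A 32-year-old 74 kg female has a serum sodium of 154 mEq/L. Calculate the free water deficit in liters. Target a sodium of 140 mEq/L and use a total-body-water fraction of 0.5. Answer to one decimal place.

3.7 L

TBW = 0.5 · 74 = 37 L
Free water deficit = TBW · (Na/140 − 1)
= 37 · (154/140 − 1)
= 37 · 0.1
= 3.7 L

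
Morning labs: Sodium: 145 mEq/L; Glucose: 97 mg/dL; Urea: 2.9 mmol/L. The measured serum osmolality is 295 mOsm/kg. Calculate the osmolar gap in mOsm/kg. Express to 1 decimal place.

-3.3 mOsm/kg

Calculated osmolality = 2·Na + glucose/18 + urea
= 2·145 + 97/18 + 2.9
= 290 + 5.39 + 2.90
= 298.29 mOsm/kg ≈ 298.3 mOsm/kg
Osmolar gap = measured − calculated = 295 − 298.3 = -3.3 mOsm/kg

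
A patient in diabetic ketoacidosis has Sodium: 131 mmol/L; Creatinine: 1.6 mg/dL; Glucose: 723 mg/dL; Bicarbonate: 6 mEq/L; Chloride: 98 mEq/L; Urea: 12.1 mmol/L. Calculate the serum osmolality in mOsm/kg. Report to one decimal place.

314.3 mOsm/kg

Calculated osmolality = 2·Na + glucose/18 + urea
= 2·131 + 723/18 + 12.1
= 262 + 40.17 + 12.10
= 314.27 mOsm/kg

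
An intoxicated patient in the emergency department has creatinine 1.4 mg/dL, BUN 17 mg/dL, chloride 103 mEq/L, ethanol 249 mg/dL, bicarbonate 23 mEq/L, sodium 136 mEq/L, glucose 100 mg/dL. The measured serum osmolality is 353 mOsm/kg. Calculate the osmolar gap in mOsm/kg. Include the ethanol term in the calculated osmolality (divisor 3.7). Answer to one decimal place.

Calculated osmolality = 2·Na + glucose/18 + BUN/2.8 + ethanol/3.7
= 2·136 + 100/18 + 17/2.8 + 249/3.7
= 272 + 5.56 + 6.07 + 67.30
= 350.93 mOsm/kg ≈ 350.9 mOsm/kg
Osmolar gap = measured − calculated = 353 − 350.9 = 2.1 mOsm/kg

2.1 mOsm/kg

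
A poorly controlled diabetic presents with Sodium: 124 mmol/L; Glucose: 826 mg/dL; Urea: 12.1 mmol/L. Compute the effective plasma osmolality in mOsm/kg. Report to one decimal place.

Effective osmolality excludes urea (freely permeant across cell membranes):
2·Na + glucose/18
= 2·124 + 826/18
= 248 + 45.89
= 293.89 mOsm/kg

293.9 mOsm/kg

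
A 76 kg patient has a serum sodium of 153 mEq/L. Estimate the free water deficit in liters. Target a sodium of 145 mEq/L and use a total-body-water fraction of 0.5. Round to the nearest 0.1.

TBW = 0.5 · 76 = 38 L
Free water deficit = TBW · (Na/145 − 1)
= 38 · (153/145 − 1)
= 38 · 0.0552
= 2.1 L

2.1 L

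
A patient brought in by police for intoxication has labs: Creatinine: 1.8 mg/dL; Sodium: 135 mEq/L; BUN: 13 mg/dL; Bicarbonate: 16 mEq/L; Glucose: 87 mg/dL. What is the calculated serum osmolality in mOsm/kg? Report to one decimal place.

Calculated osmolality = 2·Na + glucose/18 + BUN/2.8
= 2·135 + 87/18 + 13/2.8
= 270 + 4.83 + 4.64
= 279.47 mOsm/kg

279.5 mOsm/kg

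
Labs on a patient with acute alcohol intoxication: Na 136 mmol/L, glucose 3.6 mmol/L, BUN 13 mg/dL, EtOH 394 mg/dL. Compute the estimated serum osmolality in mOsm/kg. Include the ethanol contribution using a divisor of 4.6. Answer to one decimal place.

Calculated osmolality = 2·Na + glucose + BUN/2.8 + ethanol/4.6
= 2·136 + 3.6 + 13/2.8 + 394/4.6
= 272 + 3.60 + 4.64 + 85.65
= 365.89 mOsm/kg

365.9 mOsm/kg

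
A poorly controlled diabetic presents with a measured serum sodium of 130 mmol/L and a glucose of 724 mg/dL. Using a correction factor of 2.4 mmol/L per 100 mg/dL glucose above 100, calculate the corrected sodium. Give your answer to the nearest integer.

145 mmol/L

Corrected Na = measured Na + 2.4 · (glucose − 100)/100
= 130 + 2.4 · (724 − 100)/100
= 130 + 15
= 145 mmol/L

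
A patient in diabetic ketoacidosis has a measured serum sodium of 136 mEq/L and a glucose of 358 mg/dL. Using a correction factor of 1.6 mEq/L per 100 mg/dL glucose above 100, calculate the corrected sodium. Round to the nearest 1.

Corrected Na = measured Na + 1.6 · (glucose − 100)/100
= 136 + 1.6 · (358 − 100)/100
= 136 + 4.1
= 140.1 mEq/L

140 mEq/L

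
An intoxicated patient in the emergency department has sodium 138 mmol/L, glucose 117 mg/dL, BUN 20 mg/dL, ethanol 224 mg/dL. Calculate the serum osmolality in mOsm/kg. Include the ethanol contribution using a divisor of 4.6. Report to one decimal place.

338.3 mOsm/kg

Calculated osmolality = 2·Na + glucose/18 + BUN/2.8 + ethanol/4.6
= 2·138 + 117/18 + 20/2.8 + 224/4.6
= 276 + 6.50 + 7.14 + 48.70
= 338.34 mOsm/kg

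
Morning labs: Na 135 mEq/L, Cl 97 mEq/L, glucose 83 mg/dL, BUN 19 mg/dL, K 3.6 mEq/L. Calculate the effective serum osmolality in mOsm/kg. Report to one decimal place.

274.6 mOsm/kg

Effective osmolality excludes urea (freely permeant across cell membranes):
2·Na + glucose/18
= 2·135 + 83/18
= 270 + 4.61
= 274.61 mOsm/kg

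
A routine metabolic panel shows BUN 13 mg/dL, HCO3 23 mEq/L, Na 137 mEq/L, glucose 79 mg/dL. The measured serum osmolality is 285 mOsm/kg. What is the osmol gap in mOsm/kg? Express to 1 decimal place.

Calculated osmolality = 2·Na + glucose/18 + BUN/2.8
= 2·137 + 79/18 + 13/2.8
= 274 + 4.39 + 4.64
= 283.03 mOsm/kg ≈ 283.0 mOsm/kg
Osmolar gap = measured − calculated = 285 − 283.0 = 2.0 mOsm/kg

2.0 mOsm/kg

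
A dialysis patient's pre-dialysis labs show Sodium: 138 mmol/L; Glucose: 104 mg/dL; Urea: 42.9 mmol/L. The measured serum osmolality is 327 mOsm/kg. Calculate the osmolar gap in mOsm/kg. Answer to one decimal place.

2.3 mOsm/kg

Calculated osmolality = 2·Na + glucose/18 + urea
= 2·138 + 104/18 + 42.9
= 276 + 5.78 + 42.90
= 324.68 mOsm/kg ≈ 324.7 mOsm/kg
Osmolar gap = measured − calculated = 327 − 324.7 = 2.3 mOsm/kg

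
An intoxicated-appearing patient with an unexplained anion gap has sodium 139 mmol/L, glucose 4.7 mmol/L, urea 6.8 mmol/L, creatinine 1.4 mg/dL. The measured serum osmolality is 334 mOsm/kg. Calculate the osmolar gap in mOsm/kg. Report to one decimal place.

44.5 mOsm/kg

Calculated osmolality = 2·Na + glucose + urea
= 2·139 + 4.7 + 6.8
= 278 + 4.70 + 6.80
= 289.5 mOsm/kg ≈ 289.5 mOsm/kg
Osmolar gap = measured − calculated = 334 − 289.5 = 44.5 mOsm/kg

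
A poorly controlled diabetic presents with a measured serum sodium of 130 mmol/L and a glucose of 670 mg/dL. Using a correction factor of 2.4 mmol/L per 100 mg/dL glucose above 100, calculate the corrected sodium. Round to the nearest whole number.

144 mmol/L

Corrected Na = measured Na + 2.4 · (glucose − 100)/100
= 130 + 2.4 · (670 − 100)/100
= 130 + 13.7
= 143.7 mmol/L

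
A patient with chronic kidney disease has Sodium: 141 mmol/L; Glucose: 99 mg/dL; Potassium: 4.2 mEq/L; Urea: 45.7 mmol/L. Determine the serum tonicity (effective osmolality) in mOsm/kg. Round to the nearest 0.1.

287.5 mOsm/kg

Effective osmolality excludes urea (freely permeant across cell membranes):
2·Na + glucose/18
= 2·141 + 99/18
= 282 + 5.5
= 287.5 mOsm/kg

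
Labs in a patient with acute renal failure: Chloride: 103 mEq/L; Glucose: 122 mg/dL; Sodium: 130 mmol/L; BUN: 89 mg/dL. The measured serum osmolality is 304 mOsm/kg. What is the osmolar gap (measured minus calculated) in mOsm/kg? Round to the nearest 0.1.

Calculated osmolality = 2·Na + glucose/18 + BUN/2.8
= 2·130 + 122/18 + 89/2.8
= 260 + 6.78 + 31.79
= 298.57 mOsm/kg ≈ 298.6 mOsm/kg
Osmolar gap = measured − calculated = 304 − 298.6 = 5.4 mOsm/kg

5.4 mOsm/kg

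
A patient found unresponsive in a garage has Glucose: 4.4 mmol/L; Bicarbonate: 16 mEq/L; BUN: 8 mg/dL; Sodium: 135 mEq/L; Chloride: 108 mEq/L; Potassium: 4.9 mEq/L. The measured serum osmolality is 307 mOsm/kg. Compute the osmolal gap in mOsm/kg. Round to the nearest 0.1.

Calculated osmolality = 2·Na + glucose + BUN/2.8
= 2·135 + 4.4 + 8/2.8
= 270 + 4.40 + 2.86
= 277.26 mOsm/kg ≈ 277.3 mOsm/kg
Osmolar gap = measured − calculated = 307 − 277.3 = 29.7 mOsm/kg

29.7 mOsm/kg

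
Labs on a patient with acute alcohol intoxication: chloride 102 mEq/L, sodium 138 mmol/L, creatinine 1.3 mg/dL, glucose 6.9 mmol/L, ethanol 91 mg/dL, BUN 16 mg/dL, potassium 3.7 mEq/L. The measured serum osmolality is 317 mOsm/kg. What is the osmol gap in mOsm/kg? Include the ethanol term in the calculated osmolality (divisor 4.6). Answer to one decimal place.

Calculated osmolality = 2·Na + glucose + BUN/2.8 + ethanol/4.6
= 2·138 + 6.9 + 16/2.8 + 91/4.6
= 276 + 6.90 + 5.71 + 19.78
= 308.39 mOsm/kg ≈ 308.4 mOsm/kg
Osmolar gap = measured − calculated = 317 − 308.4 = 8.6 mOsm/kg

8.6 mOsm/kg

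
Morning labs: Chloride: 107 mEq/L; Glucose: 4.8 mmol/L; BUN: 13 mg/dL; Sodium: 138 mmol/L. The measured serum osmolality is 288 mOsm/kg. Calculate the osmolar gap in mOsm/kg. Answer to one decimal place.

Calculated osmolality = 2·Na + glucose + BUN/2.8
= 2·138 + 4.8 + 13/2.8
= 276 + 4.80 + 4.64
= 285.44 mOsm/kg ≈ 285.4 mOsm/kg
Osmolar gap = measured − calculated = 288 − 285.4 = 2.6 mOsm/kg

2.6 mOsm/kg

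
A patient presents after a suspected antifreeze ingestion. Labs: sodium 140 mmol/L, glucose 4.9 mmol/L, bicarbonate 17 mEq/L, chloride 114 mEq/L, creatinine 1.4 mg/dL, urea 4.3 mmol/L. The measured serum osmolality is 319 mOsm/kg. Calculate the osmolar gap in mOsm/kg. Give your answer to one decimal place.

29.8 mOsm/kg

Calculated osmolality = 2·Na + glucose + urea
= 2·140 + 4.9 + 4.3
= 280 + 4.90 + 4.30
= 289.2 mOsm/kg ≈ 289.2 mOsm/kg
Osmolar gap = measured − calculated = 319 − 289.2 = 29.8 mOsm/kg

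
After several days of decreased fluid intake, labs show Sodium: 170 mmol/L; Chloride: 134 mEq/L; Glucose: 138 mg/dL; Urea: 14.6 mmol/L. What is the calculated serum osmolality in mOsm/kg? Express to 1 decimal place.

362.3 mOsm/kg

Calculated osmolality = 2·Na + glucose/18 + urea
= 2·170 + 138/18 + 14.6
= 340 + 7.67 + 14.60
= 362.27 mOsm/kg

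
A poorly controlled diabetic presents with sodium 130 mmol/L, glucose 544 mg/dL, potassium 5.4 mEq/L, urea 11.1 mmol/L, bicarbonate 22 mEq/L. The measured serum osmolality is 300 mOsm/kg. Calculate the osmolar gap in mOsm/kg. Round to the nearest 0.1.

-1.3 mOsm/kg

Calculated osmolality = 2·Na + glucose/18 + urea
= 2·130 + 544/18 + 11.1
= 260 + 30.22 + 11.10
= 301.32 mOsm/kg ≈ 301.3 mOsm/kg
Osmolar gap = measured − calculated = 300 − 301.3 = -1.3 mOsm/kg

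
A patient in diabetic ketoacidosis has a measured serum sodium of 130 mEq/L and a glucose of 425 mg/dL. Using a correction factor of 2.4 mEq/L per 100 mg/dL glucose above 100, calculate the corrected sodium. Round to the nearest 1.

Corrected Na = measured Na + 2.4 · (glucose − 100)/100
= 130 + 2.4 · (425 − 100)/100
= 130 + 7.8
= 137.8 mEq/L

138 mEq/L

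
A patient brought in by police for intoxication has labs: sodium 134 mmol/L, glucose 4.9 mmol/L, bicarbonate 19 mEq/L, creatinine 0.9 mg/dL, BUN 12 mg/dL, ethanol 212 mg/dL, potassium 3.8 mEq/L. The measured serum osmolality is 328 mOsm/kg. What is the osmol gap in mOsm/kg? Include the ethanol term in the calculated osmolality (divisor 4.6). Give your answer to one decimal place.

4.7 mOsm/kg

Calculated osmolality = 2·Na + glucose + BUN/2.8 + ethanol/4.6
= 2·134 + 4.9 + 12/2.8 + 212/4.6
= 268 + 4.90 + 4.29 + 46.09
= 323.28 mOsm/kg ≈ 323.3 mOsm/kg
Osmolar gap = measured − calculated = 328 − 323.3 = 4.7 mOsm/kg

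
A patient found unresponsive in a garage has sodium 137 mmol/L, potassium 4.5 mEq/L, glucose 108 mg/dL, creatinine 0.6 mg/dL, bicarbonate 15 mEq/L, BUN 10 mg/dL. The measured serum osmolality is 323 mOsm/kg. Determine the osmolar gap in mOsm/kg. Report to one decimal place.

39.4 mOsm/kg

Calculated osmolality = 2·Na + glucose/18 + BUN/2.8
= 2·137 + 108/18 + 10/2.8
= 274 + 6 + 3.57
= 283.57 mOsm/kg ≈ 283.6 mOsm/kg
Osmolar gap = measured − calculated = 323 − 283.6 = 39.4 mOsm/kg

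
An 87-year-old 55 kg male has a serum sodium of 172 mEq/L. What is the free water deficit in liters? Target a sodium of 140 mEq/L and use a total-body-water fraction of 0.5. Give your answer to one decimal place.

6.3 L

TBW = 0.5 · 55 = 27.5 L
Free water deficit = TBW · (Na/140 − 1)
= 27.5 · (172/140 − 1)
= 27.5 · 0.2286
= 6.29 L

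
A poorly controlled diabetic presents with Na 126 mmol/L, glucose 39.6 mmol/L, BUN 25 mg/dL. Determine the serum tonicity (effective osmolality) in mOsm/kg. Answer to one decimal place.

Effective osmolality excludes urea (freely permeant across cell membranes):
2·Na + glucose
= 2·126 + 39.6
= 252 + 39.6
= 291.6 mOsm/kg

291.6 mOsm/kg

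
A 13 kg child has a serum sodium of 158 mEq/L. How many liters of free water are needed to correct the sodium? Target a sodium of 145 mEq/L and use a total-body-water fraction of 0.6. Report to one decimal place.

TBW = 0.6 · 13 = 7.8 L
Free water deficit = TBW · (Na/145 − 1)
= 7.8 · (158/145 − 1)
= 7.8 · 0.0897
= 0.7 L

0.7 L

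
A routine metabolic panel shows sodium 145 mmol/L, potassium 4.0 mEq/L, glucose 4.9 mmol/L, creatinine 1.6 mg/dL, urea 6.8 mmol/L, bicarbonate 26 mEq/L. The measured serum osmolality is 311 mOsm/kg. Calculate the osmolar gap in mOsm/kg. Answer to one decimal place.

Calculated osmolality = 2·Na + glucose + urea
= 2·145 + 4.9 + 6.8
= 290 + 4.90 + 6.80
= 301.7 mOsm/kg ≈ 301.7 mOsm/kg
Osmolar gap = measured − calculated = 311 − 301.7 = 9.3 mOsm/kg

9.3 mOsm/kg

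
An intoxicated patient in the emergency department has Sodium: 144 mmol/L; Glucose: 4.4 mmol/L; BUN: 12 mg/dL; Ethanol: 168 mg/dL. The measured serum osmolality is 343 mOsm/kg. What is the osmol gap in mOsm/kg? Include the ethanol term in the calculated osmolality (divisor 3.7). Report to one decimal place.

0.9 mOsm/kg

Calculated osmolality = 2·Na + glucose + BUN/2.8 + ethanol/3.7
= 2·144 + 4.4 + 12/2.8 + 168/3.7
= 288 + 4.40 + 4.29 + 45.41
= 342.1 mOsm/kg ≈ 342.1 mOsm/kg
Osmolar gap = measured − calculated = 343 − 342.1 = 0.9 mOsm/kg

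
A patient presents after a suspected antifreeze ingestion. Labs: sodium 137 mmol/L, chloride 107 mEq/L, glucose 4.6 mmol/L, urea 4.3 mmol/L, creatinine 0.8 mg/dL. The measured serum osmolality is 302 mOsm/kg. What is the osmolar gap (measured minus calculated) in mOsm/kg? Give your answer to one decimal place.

Calculated osmolality = 2·Na + glucose + urea
= 2·137 + 4.6 + 4.3
= 274 + 4.60 + 4.30
= 282.9 mOsm/kg ≈ 282.9 mOsm/kg
Osmolar gap = measured − calculated = 302 − 282.9 = 19.1 mOsm/kg

19.1 mOsm/kg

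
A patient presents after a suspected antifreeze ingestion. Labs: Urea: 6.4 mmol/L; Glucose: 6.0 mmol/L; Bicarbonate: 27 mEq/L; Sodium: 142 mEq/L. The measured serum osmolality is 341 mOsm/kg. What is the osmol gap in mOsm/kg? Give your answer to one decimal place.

Calculated osmolality = 2·Na + glucose + urea
= 2·142 + 6 + 6.4
= 284 + 6 + 6.40
= 296.4 mOsm/kg ≈ 296.4 mOsm/kg
Osmolar gap = measured − calculated = 341 − 296.4 = 44.6 mOsm/kg

44.6 mOsm/kg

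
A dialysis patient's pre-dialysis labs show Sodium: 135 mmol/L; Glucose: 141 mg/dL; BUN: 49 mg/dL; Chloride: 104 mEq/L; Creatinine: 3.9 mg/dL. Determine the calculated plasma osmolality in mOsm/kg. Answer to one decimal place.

295.3 mOsm/kg

Calculated osmolality = 2·Na + glucose/18 + BUN/2.8
= 2·135 + 141/18 + 49/2.8
= 270 + 7.83 + 17.50
= 295.33 mOsm/kg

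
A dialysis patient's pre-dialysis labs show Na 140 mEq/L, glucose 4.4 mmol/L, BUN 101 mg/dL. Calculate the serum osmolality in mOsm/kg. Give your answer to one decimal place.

Calculated osmolality = 2·Na + glucose + BUN/2.8
= 2·140 + 4.4 + 101/2.8
= 280 + 4.40 + 36.07
= 320.47 mOsm/kg

320.5 mOsm/kg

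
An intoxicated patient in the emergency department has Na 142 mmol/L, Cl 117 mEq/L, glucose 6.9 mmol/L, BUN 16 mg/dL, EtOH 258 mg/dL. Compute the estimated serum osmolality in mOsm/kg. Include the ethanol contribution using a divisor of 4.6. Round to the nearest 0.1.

Calculated osmolality = 2·Na + glucose + BUN/2.8 + ethanol/4.6
= 2·142 + 6.9 + 16/2.8 + 258/4.6
= 284 + 6.90 + 5.71 + 56.09
= 352.7 mOsm/kg

352.7 mOsm/kg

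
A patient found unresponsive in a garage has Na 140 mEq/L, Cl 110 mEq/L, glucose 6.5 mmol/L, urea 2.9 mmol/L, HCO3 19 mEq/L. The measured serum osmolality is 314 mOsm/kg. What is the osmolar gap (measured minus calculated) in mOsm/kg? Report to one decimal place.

24.6 mOsm/kg

Calculated osmolality = 2·Na + glucose + urea
= 2·140 + 6.5 + 2.9
= 280 + 6.50 + 2.90
= 289.4 mOsm/kg ≈ 289.4 mOsm/kg
Osmolar gap = measured − calculated = 314 − 289.4 = 24.6 mOsm/kg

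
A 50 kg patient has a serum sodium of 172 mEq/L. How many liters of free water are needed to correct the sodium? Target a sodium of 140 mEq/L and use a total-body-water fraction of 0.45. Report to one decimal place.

TBW = 0.45 · 50 = 22.5 L
Free water deficit = TBW · (Na/140 − 1)
= 22.5 · (172/140 − 1)
= 22.5 · 0.2286
= 5.14 L

5.1 L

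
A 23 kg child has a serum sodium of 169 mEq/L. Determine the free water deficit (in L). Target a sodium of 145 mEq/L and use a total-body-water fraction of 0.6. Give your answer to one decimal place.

TBW = 0.6 · 23 = 13.8 L
Free water deficit = TBW · (Na/145 − 1)
= 13.8 · (169/145 − 1)
= 13.8 · 0.1655
= 2.28 L

2.3 L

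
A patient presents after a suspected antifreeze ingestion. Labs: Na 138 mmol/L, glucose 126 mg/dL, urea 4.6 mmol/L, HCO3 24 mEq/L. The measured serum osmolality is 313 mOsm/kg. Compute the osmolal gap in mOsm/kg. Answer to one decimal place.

25.4 mOsm/kg

Calculated osmolality = 2·Na + glucose/18 + urea
= 2·138 + 126/18 + 4.6
= 276 + 7 + 4.60
= 287.6 mOsm/kg ≈ 287.6 mOsm/kg
Osmolar gap = measured − calculated = 313 − 287.6 = 25.4 mOsm/kg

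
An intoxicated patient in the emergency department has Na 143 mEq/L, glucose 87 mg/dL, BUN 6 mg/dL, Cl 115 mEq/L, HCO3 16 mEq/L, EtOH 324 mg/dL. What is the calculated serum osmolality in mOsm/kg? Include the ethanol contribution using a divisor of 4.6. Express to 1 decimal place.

Calculated osmolality = 2·Na + glucose/18 + BUN/2.8 + ethanol/4.6
= 2·143 + 87/18 + 6/2.8 + 324/4.6
= 286 + 4.83 + 2.14 + 70.43
= 363.4 mOsm/kg

363.4 mOsm/kg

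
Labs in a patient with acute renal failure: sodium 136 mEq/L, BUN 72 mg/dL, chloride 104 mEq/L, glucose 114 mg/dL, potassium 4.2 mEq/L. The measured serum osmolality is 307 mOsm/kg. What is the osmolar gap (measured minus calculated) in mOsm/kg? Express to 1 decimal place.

Calculated osmolality = 2·Na + glucose/18 + BUN/2.8
= 2·136 + 114/18 + 72/2.8
= 272 + 6.33 + 25.71
= 304.04 mOsm/kg ≈ 304.0 mOsm/kg
Osmolar gap = measured − calculated = 307 − 304.0 = 3.0 mOsm/kg

3.0 mOsm/kg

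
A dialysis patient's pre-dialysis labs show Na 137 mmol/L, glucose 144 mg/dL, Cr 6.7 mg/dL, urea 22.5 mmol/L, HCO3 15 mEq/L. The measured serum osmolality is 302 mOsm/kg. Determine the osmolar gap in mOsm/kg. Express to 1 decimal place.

Calculated osmolality = 2·Na + glucose/18 + urea
= 2·137 + 144/18 + 22.5
= 274 + 8 + 22.50
= 304.5 mOsm/kg ≈ 304.5 mOsm/kg
Osmolar gap = measured − calculated = 302 − 304.5 = -2.5 mOsm/kg

-2.5 mOsm/kg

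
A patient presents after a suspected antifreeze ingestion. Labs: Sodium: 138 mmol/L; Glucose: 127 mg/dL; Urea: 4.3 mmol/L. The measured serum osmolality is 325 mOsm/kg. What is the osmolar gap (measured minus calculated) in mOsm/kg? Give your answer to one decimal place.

Calculated osmolality = 2·Na + glucose/18 + urea
= 2·138 + 127/18 + 4.3
= 276 + 7.06 + 4.30
= 287.36 mOsm/kg ≈ 287.4 mOsm/kg
Osmolar gap = measured − calculated = 325 − 287.4 = 37.6 mOsm/kg

37.6 mOsm/kg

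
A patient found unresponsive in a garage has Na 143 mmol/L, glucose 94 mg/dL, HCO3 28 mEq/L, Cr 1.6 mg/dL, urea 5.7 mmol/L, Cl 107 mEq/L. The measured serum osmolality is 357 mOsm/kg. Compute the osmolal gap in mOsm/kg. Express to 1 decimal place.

60.1 mOsm/kg

Calculated osmolality = 2·Na + glucose/18 + urea
= 2·143 + 94/18 + 5.7
= 286 + 5.22 + 5.70
= 296.92 mOsm/kg ≈ 296.9 mOsm/kg
Osmolar gap = measured − calculated = 357 − 296.9 = 60.1 mOsm/kg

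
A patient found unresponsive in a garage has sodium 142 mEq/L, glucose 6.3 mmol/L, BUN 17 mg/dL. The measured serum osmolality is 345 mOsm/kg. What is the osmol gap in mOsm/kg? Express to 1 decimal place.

Calculated osmolality = 2·Na + glucose + BUN/2.8
= 2·142 + 6.3 + 17/2.8
= 284 + 6.30 + 6.07
= 296.37 mOsm/kg ≈ 296.4 mOsm/kg
Osmolar gap = measured − calculated = 345 − 296.4 = 48.6 mOsm/kg

48.6 mOsm/kg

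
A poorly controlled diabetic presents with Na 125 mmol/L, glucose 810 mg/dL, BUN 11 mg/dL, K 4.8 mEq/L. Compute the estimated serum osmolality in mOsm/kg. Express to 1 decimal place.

298.9 mOsm/kg

Calculated osmolality = 2·Na + glucose/18 + BUN/2.8
= 2·125 + 810/18 + 11/2.8
= 250 + 45 + 3.93
= 298.93 mOsm/kg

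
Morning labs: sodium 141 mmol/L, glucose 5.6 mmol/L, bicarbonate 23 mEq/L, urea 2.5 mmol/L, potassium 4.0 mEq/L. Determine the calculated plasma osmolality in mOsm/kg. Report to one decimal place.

290.1 mOsm/kg

Calculated osmolality = 2·Na + glucose + urea
= 2·141 + 5.6 + 2.5
= 282 + 5.60 + 2.50
= 290.1 mOsm/kg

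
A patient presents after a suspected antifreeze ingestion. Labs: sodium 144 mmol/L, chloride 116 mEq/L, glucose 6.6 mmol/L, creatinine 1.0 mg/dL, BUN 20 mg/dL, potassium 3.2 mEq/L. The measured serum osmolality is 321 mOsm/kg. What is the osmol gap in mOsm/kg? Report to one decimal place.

19.3 mOsm/kg

Calculated osmolality = 2·Na + glucose + BUN/2.8
= 2·144 + 6.6 + 20/2.8
= 288 + 6.60 + 7.14
= 301.74 mOsm/kg ≈ 301.7 mOsm/kg
Osmolar gap = measured − calculated = 321 − 301.7 = 19.3 mOsm/kg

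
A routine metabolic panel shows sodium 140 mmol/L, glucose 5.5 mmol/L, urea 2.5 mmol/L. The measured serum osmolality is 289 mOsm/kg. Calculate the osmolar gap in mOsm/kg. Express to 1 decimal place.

Calculated osmolality = 2·Na + glucose + urea
= 2·140 + 5.5 + 2.5
= 280 + 5.50 + 2.50
= 288 mOsm/kg ≈ 288.0 mOsm/kg
Osmolar gap = measured − calculated = 289 − 288.0 = 1.0 mOsm/kg

1.0 mOsm/kg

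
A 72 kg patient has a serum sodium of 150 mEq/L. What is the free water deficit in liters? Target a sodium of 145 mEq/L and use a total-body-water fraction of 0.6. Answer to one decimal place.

TBW = 0.6 · 72 = 43.2 L
Free water deficit = TBW · (Na/145 − 1)
= 43.2 · (150/145 − 1)
= 43.2 · 0.0345
= 1.49 L

1.5 L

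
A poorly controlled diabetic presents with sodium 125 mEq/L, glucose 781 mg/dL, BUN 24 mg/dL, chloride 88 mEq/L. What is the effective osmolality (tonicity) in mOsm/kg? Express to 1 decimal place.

Effective osmolality excludes urea (freely permeant across cell membranes):
2·Na + glucose/18
= 2·125 + 781/18
= 250 + 43.39
= 293.39 mOsm/kg

293.4 mOsm/kg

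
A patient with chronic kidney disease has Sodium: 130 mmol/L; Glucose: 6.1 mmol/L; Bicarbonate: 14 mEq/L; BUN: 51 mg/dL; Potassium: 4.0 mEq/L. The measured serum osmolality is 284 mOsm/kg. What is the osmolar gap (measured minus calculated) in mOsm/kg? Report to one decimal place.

Calculated osmolality = 2·Na + glucose + BUN/2.8
= 2·130 + 6.1 + 51/2.8
= 260 + 6.10 + 18.21
= 284.31 mOsm/kg ≈ 284.3 mOsm/kg
Osmolar gap = measured − calculated = 284 − 284.3 = -0.3 mOsm/kg

-0.3 mOsm/kg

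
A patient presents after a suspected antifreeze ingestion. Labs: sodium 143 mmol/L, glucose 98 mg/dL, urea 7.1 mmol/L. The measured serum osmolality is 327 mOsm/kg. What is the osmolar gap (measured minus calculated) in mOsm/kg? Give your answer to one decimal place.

Calculated osmolality = 2·Na + glucose/18 + urea
= 2·143 + 98/18 + 7.1
= 286 + 5.44 + 7.10
= 298.54 mOsm/kg ≈ 298.5 mOsm/kg
Osmolar gap = measured − calculated = 327 − 298.5 = 28.5 mOsm/kg

28.5 mOsm/kg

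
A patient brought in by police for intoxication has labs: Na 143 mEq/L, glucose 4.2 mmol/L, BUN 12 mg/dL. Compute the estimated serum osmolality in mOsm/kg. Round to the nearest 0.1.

294.5 mOsm/kg

Calculated osmolality = 2·Na + glucose + BUN/2.8
= 2·143 + 4.2 + 12/2.8
= 286 + 4.20 + 4.29
= 294.49 mOsm/kg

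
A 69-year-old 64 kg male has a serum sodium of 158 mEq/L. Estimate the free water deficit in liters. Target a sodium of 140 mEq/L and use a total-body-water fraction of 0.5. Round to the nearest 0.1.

TBW = 0.5 · 64 = 32 L
Free water deficit = TBW · (Na/140 − 1)
= 32 · (158/140 − 1)
= 32 · 0.1286
= 4.12 L

4.1 L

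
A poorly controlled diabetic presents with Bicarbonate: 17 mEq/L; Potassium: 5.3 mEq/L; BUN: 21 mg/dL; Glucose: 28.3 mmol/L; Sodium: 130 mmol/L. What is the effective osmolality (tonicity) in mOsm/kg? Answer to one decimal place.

Effective osmolality excludes urea (freely permeant across cell membranes):
2·Na + glucose
= 2·130 + 28.3
= 260 + 28.3
= 288.3 mOsm/kg

288.3 mOsm/kg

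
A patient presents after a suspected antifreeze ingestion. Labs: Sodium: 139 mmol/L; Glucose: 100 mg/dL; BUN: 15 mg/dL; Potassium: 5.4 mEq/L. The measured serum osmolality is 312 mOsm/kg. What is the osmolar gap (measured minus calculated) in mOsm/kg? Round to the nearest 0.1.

23.1 mOsm/kg

Calculated osmolality = 2·Na + glucose/18 + BUN/2.8
= 2·139 + 100/18 + 15/2.8
= 278 + 5.56 + 5.36
= 288.92 mOsm/kg ≈ 288.9 mOsm/kg
Osmolar gap = measured − calculated = 312 − 288.9 = 23.1 mOsm/kg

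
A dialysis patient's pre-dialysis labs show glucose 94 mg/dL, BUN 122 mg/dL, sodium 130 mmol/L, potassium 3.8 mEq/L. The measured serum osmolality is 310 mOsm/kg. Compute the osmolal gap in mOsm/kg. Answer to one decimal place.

Calculated osmolality = 2·Na + glucose/18 + BUN/2.8
= 2·130 + 94/18 + 122/2.8
= 260 + 5.22 + 43.57
= 308.79 mOsm/kg ≈ 308.8 mOsm/kg
Osmolar gap = measured − calculated = 310 − 308.8 = 1.2 mOsm/kg

1.2 mOsm/kg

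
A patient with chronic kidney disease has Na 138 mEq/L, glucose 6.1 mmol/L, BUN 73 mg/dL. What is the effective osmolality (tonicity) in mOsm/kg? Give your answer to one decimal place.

Effective osmolality excludes urea (freely permeant across cell membranes):
2·Na + glucose
= 2·138 + 6.1
= 276 + 6.1
= 282.1 mOsm/kg

282.1 mOsm/kg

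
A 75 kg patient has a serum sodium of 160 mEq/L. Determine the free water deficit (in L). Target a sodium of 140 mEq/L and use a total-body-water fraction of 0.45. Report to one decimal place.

TBW = 0.45 · 75 = 33.75 L
Free water deficit = TBW · (Na/140 − 1)
= 33.75 · (160/140 − 1)
= 33.75 · 0.1429
= 4.82 L

4.8 L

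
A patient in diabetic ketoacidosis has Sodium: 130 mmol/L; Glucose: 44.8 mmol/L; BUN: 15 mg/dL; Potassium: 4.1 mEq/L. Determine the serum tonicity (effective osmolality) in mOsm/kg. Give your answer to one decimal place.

Effective osmolality excludes urea (freely permeant across cell membranes):
2·Na + glucose
= 2·130 + 44.8
= 260 + 44.8
= 304.8 mOsm/kg

304.8 mOsm/kg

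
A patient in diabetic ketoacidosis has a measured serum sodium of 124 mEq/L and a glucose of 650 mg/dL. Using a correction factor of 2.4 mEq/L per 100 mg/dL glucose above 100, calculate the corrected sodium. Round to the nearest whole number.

137 mEq/L

Corrected Na = measured Na + 2.4 · (glucose − 100)/100
= 124 + 2.4 · (650 − 100)/100
= 124 + 13.2
= 137.2 mEq/L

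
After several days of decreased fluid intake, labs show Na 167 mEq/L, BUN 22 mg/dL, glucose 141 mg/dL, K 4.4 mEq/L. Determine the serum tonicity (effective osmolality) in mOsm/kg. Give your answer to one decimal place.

341.8 mOsm/kg

Effective osmolality excludes urea (freely permeant across cell membranes):
2·Na + glucose/18
= 2·167 + 141/18
= 334 + 7.83
= 341.83 mOsm/kg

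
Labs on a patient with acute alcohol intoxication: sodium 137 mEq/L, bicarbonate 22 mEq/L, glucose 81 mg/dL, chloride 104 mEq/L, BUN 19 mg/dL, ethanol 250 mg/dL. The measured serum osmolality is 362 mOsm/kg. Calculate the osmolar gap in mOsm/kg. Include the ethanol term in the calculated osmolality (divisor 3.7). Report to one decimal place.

Calculated osmolality = 2·Na + glucose/18 + BUN/2.8 + ethanol/3.7
= 2·137 + 81/18 + 19/2.8 + 250/3.7
= 274 + 4.50 + 6.79 + 67.57
= 352.86 mOsm/kg ≈ 352.9 mOsm/kg
Osmolar gap = measured − calculated = 362 − 352.9 = 9.1 mOsm/kg

9.1 mOsm/kg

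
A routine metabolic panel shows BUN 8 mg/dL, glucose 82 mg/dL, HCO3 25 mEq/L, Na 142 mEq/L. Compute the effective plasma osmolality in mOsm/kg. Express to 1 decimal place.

288.6 mOsm/kg

Effective osmolality excludes urea (freely permeant across cell membranes):
2·Na + glucose/18
= 2·142 + 82/18
= 284 + 4.56
= 288.56 mOsm/kg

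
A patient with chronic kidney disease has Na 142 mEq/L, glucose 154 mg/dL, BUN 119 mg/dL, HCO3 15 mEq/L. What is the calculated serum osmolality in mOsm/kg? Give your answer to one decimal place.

335.1 mOsm/kg

Calculated osmolality = 2·Na + glucose/18 + BUN/2.8
= 2·142 + 154/18 + 119/2.8
= 284 + 8.56 + 42.50
= 335.06 mOsm/kg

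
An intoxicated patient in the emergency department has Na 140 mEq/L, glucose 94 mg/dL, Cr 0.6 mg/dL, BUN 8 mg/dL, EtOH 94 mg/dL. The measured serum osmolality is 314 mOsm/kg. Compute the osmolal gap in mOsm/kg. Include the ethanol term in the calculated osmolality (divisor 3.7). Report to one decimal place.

0.5 mOsm/kg

Calculated osmolality = 2·Na + glucose/18 + BUN/2.8 + ethanol/3.7
= 2·140 + 94/18 + 8/2.8 + 94/3.7
= 280 + 5.22 + 2.86 + 25.41
= 313.49 mOsm/kg ≈ 313.5 mOsm/kg
Osmolar gap = measured − calculated = 314 − 313.5 = 0.5 mOsm/kg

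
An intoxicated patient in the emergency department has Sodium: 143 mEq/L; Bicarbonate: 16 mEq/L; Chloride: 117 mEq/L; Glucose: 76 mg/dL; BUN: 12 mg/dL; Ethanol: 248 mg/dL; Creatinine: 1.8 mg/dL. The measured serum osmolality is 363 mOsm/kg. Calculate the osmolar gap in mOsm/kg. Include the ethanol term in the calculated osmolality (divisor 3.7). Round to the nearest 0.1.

1.5 mOsm/kg

Calculated osmolality = 2·Na + glucose/18 + BUN/2.8 + ethanol/3.7
= 2·143 + 76/18 + 12/2.8 + 248/3.7
= 286 + 4.22 + 4.29 + 67.03
= 361.54 mOsm/kg ≈ 361.5 mOsm/kg
Osmolar gap = measured − calculated = 363 − 361.5 = 1.5 mOsm/kg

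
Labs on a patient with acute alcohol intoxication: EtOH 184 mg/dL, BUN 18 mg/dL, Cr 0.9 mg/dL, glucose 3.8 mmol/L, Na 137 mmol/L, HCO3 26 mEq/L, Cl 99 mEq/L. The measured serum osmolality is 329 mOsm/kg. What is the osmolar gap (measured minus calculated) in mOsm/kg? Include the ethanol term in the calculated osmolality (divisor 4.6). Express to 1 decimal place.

Calculated osmolality = 2·Na + glucose + BUN/2.8 + ethanol/4.6
= 2·137 + 3.8 + 18/2.8 + 184/4.6
= 274 + 3.80 + 6.43 + 40
= 324.23 mOsm/kg ≈ 324.2 mOsm/kg
Osmolar gap = measured − calculated = 329 − 324.2 = 4.8 mOsm/kg

4.8 mOsm/kg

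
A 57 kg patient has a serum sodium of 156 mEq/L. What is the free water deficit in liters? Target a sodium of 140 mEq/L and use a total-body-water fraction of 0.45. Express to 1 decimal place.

TBW = 0.45 · 57 = 25.65 L
Free water deficit = TBW · (Na/140 − 1)
= 25.65 · (156/140 − 1)
= 25.65 · 0.1143
= 2.93 L

2.9 L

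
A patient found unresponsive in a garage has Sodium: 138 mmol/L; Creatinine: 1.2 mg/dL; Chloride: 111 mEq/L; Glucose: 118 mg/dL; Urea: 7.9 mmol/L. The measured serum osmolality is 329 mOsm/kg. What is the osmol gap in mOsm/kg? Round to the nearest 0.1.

38.5 mOsm/kg

Calculated osmolality = 2·Na + glucose/18 + urea
= 2·138 + 118/18 + 7.9
= 276 + 6.56 + 7.90
= 290.46 mOsm/kg ≈ 290.5 mOsm/kg
Osmolar gap = measured − calculated = 329 − 290.5 = 38.5 mOsm/kg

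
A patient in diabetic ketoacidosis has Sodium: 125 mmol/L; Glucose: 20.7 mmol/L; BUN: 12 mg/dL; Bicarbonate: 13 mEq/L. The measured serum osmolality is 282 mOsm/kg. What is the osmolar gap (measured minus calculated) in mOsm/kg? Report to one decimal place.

7.0 mOsm/kg

Calculated osmolality = 2·Na + glucose + BUN/2.8
= 2·125 + 20.7 + 12/2.8
= 250 + 20.70 + 4.29
= 274.99 mOsm/kg ≈ 275.0 mOsm/kg
Osmolar gap = measured − calculated = 282 − 275.0 = 7.0 mOsm/kg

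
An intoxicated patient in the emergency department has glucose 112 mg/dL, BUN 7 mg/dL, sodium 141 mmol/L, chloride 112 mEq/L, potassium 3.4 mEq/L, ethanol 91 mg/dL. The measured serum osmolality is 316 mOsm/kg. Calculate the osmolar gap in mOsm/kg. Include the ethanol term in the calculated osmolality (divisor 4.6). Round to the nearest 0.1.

Calculated osmolality = 2·Na + glucose/18 + BUN/2.8 + ethanol/4.6
= 2·141 + 112/18 + 7/2.8 + 91/4.6
= 282 + 6.22 + 2.50 + 19.78
= 310.5 mOsm/kg ≈ 310.5 mOsm/kg
Osmolar gap = measured − calculated = 316 − 310.5 = 5.5 mOsm/kg

5.5 mOsm/kg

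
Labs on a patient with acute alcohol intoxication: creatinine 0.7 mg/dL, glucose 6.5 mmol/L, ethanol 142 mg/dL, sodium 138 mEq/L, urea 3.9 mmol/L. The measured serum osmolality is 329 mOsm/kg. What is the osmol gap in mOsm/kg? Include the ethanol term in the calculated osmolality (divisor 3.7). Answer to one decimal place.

4.2 mOsm/kg

Calculated osmolality = 2·Na + glucose + urea + ethanol/3.7
= 2·138 + 6.5 + 3.9 + 142/3.7
= 276 + 6.50 + 3.90 + 38.38
= 324.78 mOsm/kg ≈ 324.8 mOsm/kg
Osmolar gap = measured − calculated = 329 − 324.8 = 4.2 mOsm/kg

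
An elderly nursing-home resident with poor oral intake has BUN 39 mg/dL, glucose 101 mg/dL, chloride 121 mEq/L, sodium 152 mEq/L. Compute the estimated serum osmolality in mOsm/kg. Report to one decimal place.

323.5 mOsm/kg

Calculated osmolality = 2·Na + glucose/18 + BUN/2.8
= 2·152 + 101/18 + 39/2.8
= 304 + 5.61 + 13.93
= 323.54 mOsm/kg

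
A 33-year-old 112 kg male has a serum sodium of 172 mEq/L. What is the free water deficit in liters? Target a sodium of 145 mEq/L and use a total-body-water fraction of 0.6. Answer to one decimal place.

12.5 L

TBW = 0.6 · 112 = 67.2 L
Free water deficit = TBW · (Na/145 − 1)
= 67.2 · (172/145 − 1)
= 67.2 · 0.1862
= 12.51 L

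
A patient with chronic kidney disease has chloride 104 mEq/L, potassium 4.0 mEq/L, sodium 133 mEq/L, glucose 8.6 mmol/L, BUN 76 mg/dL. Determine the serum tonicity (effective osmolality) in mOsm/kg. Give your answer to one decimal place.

274.6 mOsm/kg

Effective osmolality excludes urea (freely permeant across cell membranes):
2·Na + glucose
= 2·133 + 8.6
= 266 + 8.6
= 274.6 mOsm/kg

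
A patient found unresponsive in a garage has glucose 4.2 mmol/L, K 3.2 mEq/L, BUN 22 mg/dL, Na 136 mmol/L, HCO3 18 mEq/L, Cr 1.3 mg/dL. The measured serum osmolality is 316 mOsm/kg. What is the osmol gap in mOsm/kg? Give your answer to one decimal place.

31.9 mOsm/kg

Calculated osmolality = 2·Na + glucose + BUN/2.8
= 2·136 + 4.2 + 22/2.8
= 272 + 4.20 + 7.86
= 284.06 mOsm/kg ≈ 284.1 mOsm/kg
Osmolar gap = measured − calculated = 316 − 284.1 = 31.9 mOsm/kg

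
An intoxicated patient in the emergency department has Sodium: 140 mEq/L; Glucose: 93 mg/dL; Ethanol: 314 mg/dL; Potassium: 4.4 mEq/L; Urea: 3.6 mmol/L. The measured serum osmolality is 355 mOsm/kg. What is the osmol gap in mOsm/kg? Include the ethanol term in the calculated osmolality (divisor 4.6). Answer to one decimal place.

Calculated osmolality = 2·Na + glucose/18 + urea + ethanol/4.6
= 2·140 + 93/18 + 3.6 + 314/4.6
= 280 + 5.17 + 3.60 + 68.26
= 357.03 mOsm/kg ≈ 357.0 mOsm/kg
Osmolar gap = measured − calculated = 355 − 357.0 = -2.0 mOsm/kg

-2.0 mOsm/kg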